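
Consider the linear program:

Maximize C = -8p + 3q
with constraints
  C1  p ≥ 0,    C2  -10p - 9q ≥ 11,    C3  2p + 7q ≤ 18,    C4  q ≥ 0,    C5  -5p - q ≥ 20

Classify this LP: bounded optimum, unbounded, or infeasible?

The boundaries p = 0 and -5p - q = 20 meet at (0, -20), but that point violates q ≥ 0. Every candidate vertex is excluded by some other constraint, so the feasible region is empty.

infeasible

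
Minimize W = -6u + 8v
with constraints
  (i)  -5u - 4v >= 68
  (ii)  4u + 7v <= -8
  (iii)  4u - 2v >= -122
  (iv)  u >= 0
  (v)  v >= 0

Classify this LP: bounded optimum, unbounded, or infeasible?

The boundaries -5u - 4v = 68 and 4u + 7v = -8 meet at (-444/19, 232/19), but that point violates u ≥ 0. Every candidate vertex is excluded by some other constraint, so the feasible region is empty.

infeasible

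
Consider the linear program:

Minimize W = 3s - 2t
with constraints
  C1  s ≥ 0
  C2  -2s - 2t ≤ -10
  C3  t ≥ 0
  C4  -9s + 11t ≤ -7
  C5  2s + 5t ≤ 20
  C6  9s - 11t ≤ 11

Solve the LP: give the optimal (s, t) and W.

Vertices and W = 3s - 2t:
  (31/10, 19/10) → W = 11/2
  (33/10, 17/10) → W = 13/2
  (255/67, 166/67) → W = 433/67
  (275/67, 158/67) → W = 509/67

The optimum lies where -2s - 2t = -10 and -9s + 11t = -7.
Solving simultaneously gives s = 31/10, t = 19/10.

s = 31/10, t = 19/10, minimum W = 11/2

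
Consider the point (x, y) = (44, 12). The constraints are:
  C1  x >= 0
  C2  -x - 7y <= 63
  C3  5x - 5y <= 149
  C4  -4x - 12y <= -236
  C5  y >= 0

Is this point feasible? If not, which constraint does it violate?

not feasible — violates C3

Constraint C3: 5x - 5y = 160, which is not ≤ 149. All other constraints are satisfied.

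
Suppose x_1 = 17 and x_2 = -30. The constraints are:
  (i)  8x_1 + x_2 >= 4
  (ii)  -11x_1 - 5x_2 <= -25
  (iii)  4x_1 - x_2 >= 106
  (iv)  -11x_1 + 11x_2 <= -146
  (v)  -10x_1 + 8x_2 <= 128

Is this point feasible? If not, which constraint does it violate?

not feasible — violates (iii)

Constraint (iii): 4x_1 - x_2 = 98, which is not ≥ 106. All other constraints are satisfied.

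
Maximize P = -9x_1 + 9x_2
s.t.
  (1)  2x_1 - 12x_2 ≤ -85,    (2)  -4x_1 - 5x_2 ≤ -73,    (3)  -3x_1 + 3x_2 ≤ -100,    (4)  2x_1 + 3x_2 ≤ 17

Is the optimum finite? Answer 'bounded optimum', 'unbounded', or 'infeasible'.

infeasible

The boundaries 2x_1 - 12x_2 = -85 and -3x_1 + 3x_2 = -100 meet at (97/2, 91/6), but that point violates 2x_1 + 3x_2 ≤ 17. Every candidate vertex is excluded by some other constraint, so the feasible region is empty.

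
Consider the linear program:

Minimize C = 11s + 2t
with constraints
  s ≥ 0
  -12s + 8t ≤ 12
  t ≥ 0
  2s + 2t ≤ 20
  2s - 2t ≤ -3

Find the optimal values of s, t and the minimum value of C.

The binding constraints are s = 0 and -12s + 8t = 12.
Solving simultaneously gives s = 0, t = 3/2.

s = 0, t = 3/2, minimum C = 3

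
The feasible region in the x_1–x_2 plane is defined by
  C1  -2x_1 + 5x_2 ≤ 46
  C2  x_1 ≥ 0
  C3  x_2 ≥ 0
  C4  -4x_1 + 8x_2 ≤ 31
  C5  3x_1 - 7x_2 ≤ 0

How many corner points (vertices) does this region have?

Of the 10 pairwise boundary intersections, those satisfying every inequality are:
  (213/4, 61/2)
  (322, 138)
  (0, 0)
  (0, 31/8)

4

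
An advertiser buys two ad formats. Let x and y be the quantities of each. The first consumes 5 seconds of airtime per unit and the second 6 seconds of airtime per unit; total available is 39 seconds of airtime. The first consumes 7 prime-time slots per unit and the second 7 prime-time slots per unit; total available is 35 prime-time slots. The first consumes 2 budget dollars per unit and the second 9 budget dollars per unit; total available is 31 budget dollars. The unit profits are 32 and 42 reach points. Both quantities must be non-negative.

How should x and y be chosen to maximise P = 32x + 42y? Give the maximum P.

Extreme points and P = 32x + 42y:
  (0, 0) → P = 0
  (0, 31/9) → P = 434/3
  (5, 0) → P = 160
  (2, 3) → P = 190

At the optimal vertex, 7x + 7y = 35 and 2x + 9y = 31.
Solving simultaneously gives x = 2, y = 3.

x = 2, y = 3, maximum P = 190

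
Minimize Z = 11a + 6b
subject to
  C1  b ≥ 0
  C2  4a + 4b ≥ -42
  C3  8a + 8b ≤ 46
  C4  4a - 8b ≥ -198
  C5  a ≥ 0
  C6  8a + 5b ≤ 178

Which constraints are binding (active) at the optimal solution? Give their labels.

Corner points and Z = 11a + 6b:
  (23/4, 0) → Z = 253/4
  (0, 0) → Z = 0
  (0, 23/4) → Z = 69/2

The minimum is at (0, 0). Substituting into each constraint, equality holds for C1 and C5; the remaining constraints have slack.

C1 and C5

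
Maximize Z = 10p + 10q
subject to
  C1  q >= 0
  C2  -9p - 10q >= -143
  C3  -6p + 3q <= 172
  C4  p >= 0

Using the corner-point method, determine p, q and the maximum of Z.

Feasible corners and Z = 10p + 10q:
  (143/9, 0) → Z = 1430/9
  (0, 0) → Z = 0
  (0, 143/10) → Z = 143

At the optimal vertex, q = 0 and -9p - 10q = -143.
Solving simultaneously gives p = 143/9, q = 0.

p = 143/9, q = 0, maximum Z = 1430/9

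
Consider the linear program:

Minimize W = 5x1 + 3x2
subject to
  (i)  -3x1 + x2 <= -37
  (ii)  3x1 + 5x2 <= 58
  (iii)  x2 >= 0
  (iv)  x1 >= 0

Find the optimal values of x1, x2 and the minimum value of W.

x1 = 37/3, x2 = 0, minimum W = 185/3

Vertices and W = 5x1 + 3x2:
  (27/2, 7/2) → W = 78
  (37/3, 0) → W = 185/3
  (58/3, 0) → W = 290/3

The binding constraints are -3x1 + x2 = -37 and x2 = 0.
Solving simultaneously gives x1 = 37/3, x2 = 0.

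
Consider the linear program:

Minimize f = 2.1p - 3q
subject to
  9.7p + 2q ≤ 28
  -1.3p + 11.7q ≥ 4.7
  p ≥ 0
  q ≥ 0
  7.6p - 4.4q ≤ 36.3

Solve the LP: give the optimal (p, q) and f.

Extreme points and f = 2.1p - 3q:
  (31820/11609, 8199/11609) → f = 42225/11609
  (0, 14) → f = -42
  (0, 47/117) → f = -47/39

p = 0, q = 14, minimum f = -42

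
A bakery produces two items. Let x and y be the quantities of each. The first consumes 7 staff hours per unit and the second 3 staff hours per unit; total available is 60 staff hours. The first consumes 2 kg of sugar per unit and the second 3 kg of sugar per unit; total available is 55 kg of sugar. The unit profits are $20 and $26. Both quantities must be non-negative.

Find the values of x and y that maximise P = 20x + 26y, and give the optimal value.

Vertices and P = 20x + 26y:
  (0, 0) → P = 0
  (0, 55/3) → P = 1430/3
  (60/7, 0) → P = 1200/7
  (1, 53/3) → P = 1438/3

The optimum lies where 7x + 3y = 60 and 2x + 3y = 55.
Solving simultaneously gives x = 1, y = 53/3.

x = 1, y = 53/3, maximum P = 1438/3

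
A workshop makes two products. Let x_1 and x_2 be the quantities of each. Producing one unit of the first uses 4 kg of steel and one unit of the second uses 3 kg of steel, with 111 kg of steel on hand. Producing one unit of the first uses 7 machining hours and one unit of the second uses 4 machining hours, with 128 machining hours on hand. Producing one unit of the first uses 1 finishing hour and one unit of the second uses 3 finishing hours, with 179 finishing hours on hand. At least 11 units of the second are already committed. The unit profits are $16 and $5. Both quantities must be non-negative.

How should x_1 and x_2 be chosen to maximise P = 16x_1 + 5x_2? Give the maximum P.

x_1 = 12, x_2 = 11, maximum P = 247

Extreme points and P = 16x_1 + 5x_2:
  (0, 32) → P = 160
  (0, 11) → P = 55
  (12, 11) → P = 247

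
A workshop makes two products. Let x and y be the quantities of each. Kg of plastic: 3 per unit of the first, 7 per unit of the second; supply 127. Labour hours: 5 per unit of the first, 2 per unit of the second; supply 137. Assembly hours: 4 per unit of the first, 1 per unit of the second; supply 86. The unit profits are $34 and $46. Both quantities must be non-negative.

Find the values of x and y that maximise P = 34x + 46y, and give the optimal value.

x = 19, y = 10, maximum P = 1106

Extreme points and P = 34x + 46y:
  (0, 0) → P = 0
  (0, 127/7) → P = 5842/7
  (43/2, 0) → P = 731
  (19, 10) → P = 1106

The binding constraints are 3x + 7y = 127 and 4x + y = 86.
Solving simultaneously gives x = 19, y = 10.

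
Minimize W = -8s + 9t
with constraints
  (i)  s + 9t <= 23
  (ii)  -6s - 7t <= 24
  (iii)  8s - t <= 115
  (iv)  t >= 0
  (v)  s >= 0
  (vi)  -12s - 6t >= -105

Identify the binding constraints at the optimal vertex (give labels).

Corner points and W = -8s + 9t:
  (0, 23/9) → W = 23
  (269/34, 57/34) → W = -1639/34
  (0, 0) → W = 0
  (35/4, 0) → W = -70

The minimum is at (35/4, 0). Substituting into each constraint, equality holds for (iv) and (vi); the remaining constraints have slack.

(iv) and (vi)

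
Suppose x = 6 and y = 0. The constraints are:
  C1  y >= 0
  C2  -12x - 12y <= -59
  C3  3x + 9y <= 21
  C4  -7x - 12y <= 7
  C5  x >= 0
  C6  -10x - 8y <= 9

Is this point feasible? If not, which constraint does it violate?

feasible

C1: 0 ≥ 0 ✓
C2: -72 ≤ -59 ✓
C3: 18 ≤ 21 ✓
C4: -42 ≤ 7 ✓
C5: 6 ≥ 0 ✓
C6: -60 ≤ 9 ✓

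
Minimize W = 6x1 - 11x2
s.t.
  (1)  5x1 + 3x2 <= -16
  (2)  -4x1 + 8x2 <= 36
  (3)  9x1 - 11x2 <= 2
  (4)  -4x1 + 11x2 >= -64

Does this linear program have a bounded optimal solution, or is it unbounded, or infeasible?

Extreme points and W = 6x1 - 11x2:
  (-59/13, 29/13) → W = -673/13
  (-85/41, -77/41) → W = 337/41
  (-227/3, -100/3) → W = -262/3
  (-62/5, -568/55) → W = 196/5
The feasible region has finitely many vertices and no improving ray; the minimum is -262/3 at (-227/3, -100/3).

bounded optimum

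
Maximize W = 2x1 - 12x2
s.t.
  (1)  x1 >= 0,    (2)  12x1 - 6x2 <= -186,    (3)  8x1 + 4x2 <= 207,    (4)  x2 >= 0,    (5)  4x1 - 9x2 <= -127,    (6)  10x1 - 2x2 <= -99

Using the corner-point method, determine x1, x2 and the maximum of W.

x1 = 0, x2 = 99/2, maximum W = -594

Feasible corners and W = 2x1 - 12x2:
  (0, 207/4) → W = -621
  (0, 99/2) → W = -594
  (9/28, 1431/28) → W = -8577/14

The binding constraints are x1 = 0 and 10x1 - 2x2 = -99.
Solving simultaneously gives x1 = 0, x2 = 99/2.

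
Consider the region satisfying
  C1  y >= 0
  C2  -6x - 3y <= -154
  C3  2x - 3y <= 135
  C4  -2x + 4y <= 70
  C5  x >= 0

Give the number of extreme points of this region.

Pairwise boundary intersections that survive every other constraint:
  (77/3, 0)
  (135/2, 0)
  (203/15, 364/15)
  (375, 205)

4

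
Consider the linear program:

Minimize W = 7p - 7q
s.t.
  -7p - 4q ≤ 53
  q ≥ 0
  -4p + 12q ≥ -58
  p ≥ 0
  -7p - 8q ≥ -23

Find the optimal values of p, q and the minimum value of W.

Feasible corners and W = 7p - 7q:
  (0, 0) → W = 0
  (23/7, 0) → W = 23
  (0, 23/8) → W = -161/8

The binding constraints are p = 0 and -7p - 8q = -23.
Solving simultaneously gives p = 0, q = 23/8.

p = 0, q = 23/8, minimum W = -161/8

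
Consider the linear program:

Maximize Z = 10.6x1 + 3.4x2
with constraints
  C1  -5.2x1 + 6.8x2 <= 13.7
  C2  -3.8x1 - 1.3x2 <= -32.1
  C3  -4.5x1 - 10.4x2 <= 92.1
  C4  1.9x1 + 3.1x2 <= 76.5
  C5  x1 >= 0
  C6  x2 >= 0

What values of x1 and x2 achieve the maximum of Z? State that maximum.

x1 = 765/19, x2 = 0, maximum Z = 8109/19

Feasible corners and Z = 10.6x1 + 3.4x2:
  (20047/3260, 10949/1630) → Z = 1434757/16300
  (4343/264, 3853/264) → Z = 224
  (321/38, 0) → Z = 17013/190
  (765/19, 0) → Z = 8109/19

The optimum lies where 1.9x1 + 3.1x2 = 76.5 and x2 = 0.
Solving simultaneously gives x1 = 765/19, x2 = 0.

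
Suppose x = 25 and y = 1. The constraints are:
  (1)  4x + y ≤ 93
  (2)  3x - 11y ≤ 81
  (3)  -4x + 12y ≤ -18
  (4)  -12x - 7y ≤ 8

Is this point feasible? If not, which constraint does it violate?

not feasible — violates (1)

Constraint (1): 4x + y = 101, which is not ≤ 93. All other constraints are satisfied.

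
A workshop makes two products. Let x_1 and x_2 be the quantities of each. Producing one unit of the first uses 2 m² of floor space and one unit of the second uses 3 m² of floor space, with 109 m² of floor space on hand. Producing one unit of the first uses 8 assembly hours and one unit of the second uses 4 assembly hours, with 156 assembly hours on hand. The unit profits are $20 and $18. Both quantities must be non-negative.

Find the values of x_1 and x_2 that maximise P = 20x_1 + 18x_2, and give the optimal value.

Feasible corners and P = 20x_1 + 18x_2:
  (0, 0) → P = 0
  (0, 109/3) → P = 654
  (39/2, 0) → P = 390
  (2, 35) → P = 670

x_1 = 2, x_2 = 35, maximum P = 670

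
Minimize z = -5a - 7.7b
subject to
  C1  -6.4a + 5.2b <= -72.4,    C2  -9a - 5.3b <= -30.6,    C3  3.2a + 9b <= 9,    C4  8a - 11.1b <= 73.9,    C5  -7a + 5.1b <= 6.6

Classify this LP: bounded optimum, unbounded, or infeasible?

infeasible

The boundaries -6.4a + 5.2b = -72.4 and -9a - 5.3b = -30.6 meet at (13571/2018, -5697/1009), but that point violates 8a - 11.1b ≤ 73.9. Every candidate vertex is excluded by some other constraint, so the feasible region is empty.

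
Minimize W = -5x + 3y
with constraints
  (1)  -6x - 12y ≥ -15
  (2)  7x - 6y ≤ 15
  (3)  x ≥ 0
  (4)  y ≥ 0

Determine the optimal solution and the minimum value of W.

x = 9/4, y = 1/8, minimum W = -87/8

Vertices and W = -5x + 3y:
  (9/4, 1/8) → W = -87/8
  (0, 5/4) → W = 15/4
  (15/7, 0) → W = -75/7
  (0, 0) → W = 0

The binding constraints are -6x - 12y = -15 and 7x - 6y = 15.
Solving simultaneously gives x = 9/4, y = 1/8.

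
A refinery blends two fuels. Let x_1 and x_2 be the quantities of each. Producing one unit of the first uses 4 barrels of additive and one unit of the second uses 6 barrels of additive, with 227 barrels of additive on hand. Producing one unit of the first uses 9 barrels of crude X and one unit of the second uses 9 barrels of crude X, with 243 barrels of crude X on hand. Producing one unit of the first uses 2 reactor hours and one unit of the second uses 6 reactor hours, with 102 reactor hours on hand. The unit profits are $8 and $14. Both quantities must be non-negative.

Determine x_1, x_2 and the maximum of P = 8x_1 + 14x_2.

Vertices and P = 8x_1 + 14x_2:
  (0, 0) → P = 0
  (0, 17) → P = 238
  (27, 0) → P = 216
  (15, 12) → P = 288

The optimum lies where 9x_1 + 9x_2 = 243 and 2x_1 + 6x_2 = 102.
Solving simultaneously gives x_1 = 15, x_2 = 12.

x_1 = 15, x_2 = 12, maximum P = 288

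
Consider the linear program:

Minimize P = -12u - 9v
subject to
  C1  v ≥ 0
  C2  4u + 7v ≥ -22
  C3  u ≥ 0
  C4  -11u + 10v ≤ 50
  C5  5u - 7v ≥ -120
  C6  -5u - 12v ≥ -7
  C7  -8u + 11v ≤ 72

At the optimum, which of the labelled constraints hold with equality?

C1 and C6

Extreme points and P = -12u - 9v:
  (0, 0) → P = 0
  (7/5, 0) → P = -84/5
  (0, 7/12) → P = -21/4

The minimum is at (7/5, 0). Substituting into each constraint, equality holds for C1 and C6; the remaining constraints have slack.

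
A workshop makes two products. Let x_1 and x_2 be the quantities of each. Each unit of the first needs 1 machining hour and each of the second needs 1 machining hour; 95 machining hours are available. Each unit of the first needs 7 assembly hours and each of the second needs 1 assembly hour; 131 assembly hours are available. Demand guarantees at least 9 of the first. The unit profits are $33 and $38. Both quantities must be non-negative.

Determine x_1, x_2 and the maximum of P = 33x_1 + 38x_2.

Extreme points and P = 33x_1 + 38x_2:
  (131/7, 0) → P = 4323/7
  (9, 0) → P = 297
  (9, 68) → P = 2881

At the optimal vertex, 7x_1 + x_2 = 131 and x_1 = 9.
Solving simultaneously gives x_1 = 9, x_2 = 68.

x_1 = 9, x_2 = 68, maximum P = 2881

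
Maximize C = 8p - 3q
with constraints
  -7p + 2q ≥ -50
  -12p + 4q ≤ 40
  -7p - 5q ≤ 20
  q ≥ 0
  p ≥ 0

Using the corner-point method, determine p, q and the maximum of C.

p = 50/7, q = 0, maximum C = 400/7

Feasible corners and C = 8p - 3q:
  (70, 220) → C = -100
  (50/7, 0) → C = 400/7
  (0, 10) → C = -30
  (0, 0) → C = 0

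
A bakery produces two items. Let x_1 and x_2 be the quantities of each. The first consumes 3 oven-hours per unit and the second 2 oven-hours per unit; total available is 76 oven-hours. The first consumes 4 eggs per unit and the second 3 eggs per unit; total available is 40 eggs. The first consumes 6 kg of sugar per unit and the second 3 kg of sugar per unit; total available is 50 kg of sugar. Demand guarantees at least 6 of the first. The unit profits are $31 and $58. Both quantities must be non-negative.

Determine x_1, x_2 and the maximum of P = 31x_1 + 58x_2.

Feasible corners and P = 31x_1 + 58x_2:
  (25/3, 0) → P = 775/3
  (6, 0) → P = 186
  (6, 14/3) → P = 1370/3

x_1 = 6, x_2 = 14/3, maximum P = 1370/3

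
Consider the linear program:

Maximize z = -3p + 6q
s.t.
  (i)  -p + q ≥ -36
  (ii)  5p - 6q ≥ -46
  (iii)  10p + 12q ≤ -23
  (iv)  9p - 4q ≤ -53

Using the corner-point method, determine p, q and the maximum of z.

Corner points and z = -3p + 6q:
  (-197/5, -377/5) → z = -1671/5
  (-23/4, 23/8) → z = 69/2
  (-182/37, 323/148) → z = 2061/74
The feasible region is unbounded (it extends along (-6, -5), (-1, -1)), but z strictly decreases along every unbounded feasible direction, so there is no improving ray and the maximum is attained at a vertex.

The binding constraints are 5p - 6q = -46 and 10p + 12q = -23.
Solving simultaneously gives p = -23/4, q = 23/8.

p = -23/4, q = 23/8, maximum z = 69/2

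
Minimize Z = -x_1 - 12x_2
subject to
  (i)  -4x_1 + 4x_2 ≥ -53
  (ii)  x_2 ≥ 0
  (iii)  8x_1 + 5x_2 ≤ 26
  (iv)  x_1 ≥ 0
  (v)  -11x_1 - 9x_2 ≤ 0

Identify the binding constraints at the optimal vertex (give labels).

(iii) and (iv)

Feasible corners and Z = -x_1 - 12x_2:
  (13/4, 0) → Z = -13/4
  (0, 0) → Z = 0
  (0, 26/5) → Z = -312/5

The minimum is at (0, 26/5). Substituting into each constraint, equality holds for (iii) and (iv); the remaining constraints have slack.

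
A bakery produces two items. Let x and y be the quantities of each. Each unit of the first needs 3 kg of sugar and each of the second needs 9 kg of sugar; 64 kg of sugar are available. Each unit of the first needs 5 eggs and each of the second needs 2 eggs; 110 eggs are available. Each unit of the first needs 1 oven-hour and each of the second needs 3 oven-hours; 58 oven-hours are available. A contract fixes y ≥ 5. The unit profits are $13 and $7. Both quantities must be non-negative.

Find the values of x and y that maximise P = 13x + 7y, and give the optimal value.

Feasible corners and P = 13x + 7y:
  (0, 64/9) → P = 448/9
  (0, 5) → P = 35
  (19/3, 5) → P = 352/3

x = 19/3, y = 5, maximum P = 352/3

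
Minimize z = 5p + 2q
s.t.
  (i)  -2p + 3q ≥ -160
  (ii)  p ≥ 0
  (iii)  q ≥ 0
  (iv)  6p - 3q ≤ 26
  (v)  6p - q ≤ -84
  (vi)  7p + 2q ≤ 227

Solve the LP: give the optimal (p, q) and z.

p = 0, q = 84, minimum z = 168

Feasible corners and z = 5p + 2q:
  (0, 84) → z = 168
  (0, 227/2) → z = 227
  (59/19, 1950/19) → z = 4195/19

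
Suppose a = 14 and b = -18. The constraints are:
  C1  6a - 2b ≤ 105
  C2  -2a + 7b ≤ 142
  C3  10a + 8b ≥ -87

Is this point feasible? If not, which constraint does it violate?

Constraint C1: 6a - 2b = 120, which is not ≤ 105. All other constraints are satisfied.

not feasible — violates C1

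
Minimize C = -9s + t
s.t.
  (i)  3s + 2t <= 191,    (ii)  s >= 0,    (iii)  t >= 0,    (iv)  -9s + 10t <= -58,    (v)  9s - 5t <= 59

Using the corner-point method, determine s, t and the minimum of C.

Extreme points and C = -9s + t:
  (58/9, 0) → C = -58
  (59/9, 0) → C = -59
  (20/3, 1/5) → C = -299/5

s = 20/3, t = 1/5, minimum C = -299/5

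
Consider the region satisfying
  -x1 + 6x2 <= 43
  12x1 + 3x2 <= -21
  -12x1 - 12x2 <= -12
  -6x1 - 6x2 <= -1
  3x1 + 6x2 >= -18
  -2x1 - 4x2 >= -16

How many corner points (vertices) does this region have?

The feasible vertices (each the meet of two boundaries and inside every other half-plane) are:
  (-37/7, 44/7)
  (-19/4, 51/8)
  (-8/3, 11/3)
  (-22/7, 39/7)

4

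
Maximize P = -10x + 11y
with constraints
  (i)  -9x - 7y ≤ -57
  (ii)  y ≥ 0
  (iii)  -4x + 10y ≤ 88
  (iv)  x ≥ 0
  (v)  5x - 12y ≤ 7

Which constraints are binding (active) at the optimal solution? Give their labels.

Corner points and P = -10x + 11y:
  (0, 57/7) → P = 627/7
  (733/143, 222/143) → P = -376/11
  (0, 44/5) → P = 484/5
  (563, 234) → P = -3056

The maximum is at (0, 44/5). Substituting into each constraint, equality holds for (iii) and (iv); the remaining constraints have slack.

(iii) and (iv)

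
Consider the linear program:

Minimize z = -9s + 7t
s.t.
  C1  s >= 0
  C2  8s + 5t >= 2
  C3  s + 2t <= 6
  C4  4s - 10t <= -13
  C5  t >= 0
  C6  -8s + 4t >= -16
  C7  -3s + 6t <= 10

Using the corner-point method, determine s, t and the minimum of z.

Extreme points and z = -9s + 7t:
  (0, 13/10) → z = 91/10
  (0, 5/3) → z = 35/3
  (17/9, 37/18) → z = -47/18
  (4/3, 7/3) → z = 13/3

The optimum lies where s + 2t = 6 and 4s - 10t = -13.
Solving simultaneously gives s = 17/9, t = 37/18.

s = 17/9, t = 37/18, minimum z = -47/18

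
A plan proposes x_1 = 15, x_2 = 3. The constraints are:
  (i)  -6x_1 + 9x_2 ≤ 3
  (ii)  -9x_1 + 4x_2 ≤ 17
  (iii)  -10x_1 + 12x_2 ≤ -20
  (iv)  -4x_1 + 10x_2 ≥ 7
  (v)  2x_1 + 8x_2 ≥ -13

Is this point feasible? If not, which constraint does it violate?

Constraint (iv): -4x_1 + 10x_2 = -30, which is not ≥ 7. All other constraints are satisfied.

not feasible — violates (iv)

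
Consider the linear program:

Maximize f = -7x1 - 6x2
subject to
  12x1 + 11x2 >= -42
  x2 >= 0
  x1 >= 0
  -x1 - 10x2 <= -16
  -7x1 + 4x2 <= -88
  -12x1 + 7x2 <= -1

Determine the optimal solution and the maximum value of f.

x1 = 472/37, x2 = 12/37, maximum f = -3376/37

The feasible region is unbounded (it extends along (7, 12), (1, 0)), but f strictly decreases along every unbounded feasible direction, so there is no improving ray and the maximum is attained at a vertex.

At the optimal vertex, -x1 - 10x2 = -16 and -7x1 + 4x2 = -88.
Solving simultaneously gives x1 = 472/37, x2 = 12/37.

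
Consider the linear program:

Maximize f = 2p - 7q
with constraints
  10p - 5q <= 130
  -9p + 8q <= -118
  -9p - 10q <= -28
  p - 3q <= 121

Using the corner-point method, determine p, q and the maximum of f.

Corner points and f = 2p - 7q:
  (90/7, -2/7) → f = 194/7
  (288/29, -178/29) → f = 1822/29
  (26/3, -5) → f = 157/3

At the optimal vertex, 10p - 5q = 130 and -9p - 10q = -28.
Solving simultaneously gives p = 288/29, q = -178/29.

p = 288/29, q = -178/29, maximum f = 1822/29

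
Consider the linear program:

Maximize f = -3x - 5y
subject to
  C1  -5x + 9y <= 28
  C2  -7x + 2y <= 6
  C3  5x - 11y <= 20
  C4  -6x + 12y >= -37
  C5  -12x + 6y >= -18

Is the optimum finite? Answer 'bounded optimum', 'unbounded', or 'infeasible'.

bounded optimum

Corner points and f = -3x - 5y:
  (2/53, 166/53) → f = -836/53
  (55/13, 71/13) → f = -40
  (-106/67, -170/67) → f = 1168/67
  (13/17, -25/17) → f = 86/17
The feasible region has finitely many vertices and no improving ray; the maximum is 1168/67 at (-106/67, -170/67).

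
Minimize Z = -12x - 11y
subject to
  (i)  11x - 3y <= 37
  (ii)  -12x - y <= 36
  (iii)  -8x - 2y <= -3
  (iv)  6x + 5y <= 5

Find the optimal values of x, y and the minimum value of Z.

Feasible corners and Z = -12x - 11y:
  (83/46, -263/46) → Z = 1897/46
  (200/73, -167/73) → Z = -563/73
  (5/28, 11/14) → Z = -151/14

The optimum lies where -8x - 2y = -3 and 6x + 5y = 5.
Solving simultaneously gives x = 5/28, y = 11/14.

x = 5/28, y = 11/14, minimum Z = -151/14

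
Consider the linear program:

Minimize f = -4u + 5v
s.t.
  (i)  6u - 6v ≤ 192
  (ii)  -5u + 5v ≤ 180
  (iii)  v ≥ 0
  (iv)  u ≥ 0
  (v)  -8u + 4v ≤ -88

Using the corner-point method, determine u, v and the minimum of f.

Extreme points and f = -4u + 5v:
  (32, 0) → f = -128
  (58, 94) → f = 238
  (11, 0) → f = -44
The feasible region is unbounded (it extends along (1, 1)), but f strictly increases along every unbounded feasible direction, so there is no improving ray and the minimum is attained at a vertex.

The binding constraints are 6u - 6v = 192 and v = 0.
Solving simultaneously gives u = 32, v = 0.

u = 32, v = 0, minimum f = -128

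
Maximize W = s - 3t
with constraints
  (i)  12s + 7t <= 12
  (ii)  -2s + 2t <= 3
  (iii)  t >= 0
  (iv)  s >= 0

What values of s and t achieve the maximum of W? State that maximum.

s = 1, t = 0, maximum W = 1

Feasible corners and W = s - 3t:
  (3/38, 30/19) → W = -177/38
  (1, 0) → W = 1
  (0, 3/2) → W = -9/2
  (0, 0) → W = 0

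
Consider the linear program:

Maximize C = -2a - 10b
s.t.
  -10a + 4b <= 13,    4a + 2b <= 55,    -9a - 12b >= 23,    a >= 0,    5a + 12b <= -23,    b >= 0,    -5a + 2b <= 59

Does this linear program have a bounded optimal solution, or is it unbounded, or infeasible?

The boundaries 4a + 2b = 55 and -9a - 12b = 23 meet at (353/15, -587/30), but that point violates b ≥ 0. Every candidate vertex is excluded by some other constraint, so the feasible region is empty.

infeasible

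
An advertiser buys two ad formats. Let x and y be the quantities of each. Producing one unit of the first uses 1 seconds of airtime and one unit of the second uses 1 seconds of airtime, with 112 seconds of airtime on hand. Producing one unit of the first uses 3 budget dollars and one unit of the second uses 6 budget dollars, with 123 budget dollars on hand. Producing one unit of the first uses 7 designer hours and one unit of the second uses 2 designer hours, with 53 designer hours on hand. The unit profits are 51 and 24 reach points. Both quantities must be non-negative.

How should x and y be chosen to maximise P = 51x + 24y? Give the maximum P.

x = 2, y = 39/2, maximum P = 570

Feasible corners and P = 51x + 24y:
  (0, 0) → P = 0
  (0, 41/2) → P = 492
  (53/7, 0) → P = 2703/7
  (2, 39/2) → P = 570

The optimum lies where 3x + 6y = 123 and 7x + 2y = 53.
Solving simultaneously gives x = 2, y = 39/2.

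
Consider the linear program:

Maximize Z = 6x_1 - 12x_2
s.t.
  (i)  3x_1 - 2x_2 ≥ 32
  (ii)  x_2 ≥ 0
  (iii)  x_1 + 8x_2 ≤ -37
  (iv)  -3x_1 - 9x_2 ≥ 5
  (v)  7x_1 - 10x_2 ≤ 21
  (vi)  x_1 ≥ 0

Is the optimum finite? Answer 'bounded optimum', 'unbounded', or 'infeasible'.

The boundaries 7x_1 - 10x_2 = 21 and x_1 = 0 meet at (0, -21/10), but that point violates 3x_1 - 2x_2 ≥ 32. Every candidate vertex is excluded by some other constraint, so the feasible region is empty.

infeasible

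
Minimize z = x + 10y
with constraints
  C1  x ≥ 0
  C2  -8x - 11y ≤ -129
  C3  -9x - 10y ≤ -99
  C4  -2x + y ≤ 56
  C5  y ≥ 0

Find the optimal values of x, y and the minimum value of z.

x = 129/8, y = 0, minimum z = 129/8

Extreme points and z = x + 10y:
  (0, 129/11) → z = 1290/11
  (0, 56) → z = 560
  (129/8, 0) → z = 129/8
The feasible region is unbounded (it extends along (1, 2), (1, 0)), but z strictly increases along every unbounded feasible direction, so there is no improving ray and the minimum is attained at a vertex.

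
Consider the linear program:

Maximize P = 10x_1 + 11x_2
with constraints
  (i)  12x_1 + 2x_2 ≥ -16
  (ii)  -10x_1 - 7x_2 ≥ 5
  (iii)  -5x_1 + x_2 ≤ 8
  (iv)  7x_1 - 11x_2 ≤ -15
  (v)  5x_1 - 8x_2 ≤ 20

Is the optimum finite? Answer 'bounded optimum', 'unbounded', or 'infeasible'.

bounded optimum

Feasible corners and P = 10x_1 + 11x_2:
  (-16/11, 8/11) → P = -72/11
  (-103/73, 34/73) → P = -656/73
  (-61/45, 11/9) → P = -1/9
  (-160/159, 115/159) → P = -335/159
The feasible region has finitely many vertices and no improving ray; the maximum is -1/9 at (-61/45, 11/9).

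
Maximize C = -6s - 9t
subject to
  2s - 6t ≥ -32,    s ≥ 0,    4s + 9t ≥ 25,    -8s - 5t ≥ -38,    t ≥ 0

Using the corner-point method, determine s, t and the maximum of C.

s = 0, t = 25/9, maximum C = -25

Extreme points and C = -6s - 9t:
  (0, 16/3) → C = -48
  (34/29, 166/29) → C = -1698/29
  (0, 25/9) → C = -25
  (217/52, 12/13) → C = -867/26

At the optimal vertex, s = 0 and 4s + 9t = 25.
Solving simultaneously gives s = 0, t = 25/9.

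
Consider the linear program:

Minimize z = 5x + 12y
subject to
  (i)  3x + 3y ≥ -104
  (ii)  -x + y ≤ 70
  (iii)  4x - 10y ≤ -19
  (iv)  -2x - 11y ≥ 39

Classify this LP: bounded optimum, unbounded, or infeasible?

Vertices and z = 5x + 12y:
  (-1097/42, -359/42) → z = -1399/6
  (-1027/27, 91/27) → z = -4043/27
  (-599/64, -59/32) → z = -4411/64
The feasible region has finitely many vertices and no improving ray; the minimum is -1399/6 at (-1097/42, -359/42).

bounded optimum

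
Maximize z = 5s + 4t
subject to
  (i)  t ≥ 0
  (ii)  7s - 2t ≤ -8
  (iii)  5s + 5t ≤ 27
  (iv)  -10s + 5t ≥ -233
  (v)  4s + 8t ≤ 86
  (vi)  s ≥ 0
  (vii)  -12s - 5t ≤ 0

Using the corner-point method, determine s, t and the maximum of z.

s = 14/45, t = 229/45, maximum z = 986/45

Vertices and z = 5s + 4t:
  (14/45, 229/45) → z = 986/45
  (0, 4) → z = 16
  (0, 27/5) → z = 108/5

At the optimal vertex, 7s - 2t = -8 and 5s + 5t = 27.
Solving simultaneously gives s = 14/45, t = 229/45.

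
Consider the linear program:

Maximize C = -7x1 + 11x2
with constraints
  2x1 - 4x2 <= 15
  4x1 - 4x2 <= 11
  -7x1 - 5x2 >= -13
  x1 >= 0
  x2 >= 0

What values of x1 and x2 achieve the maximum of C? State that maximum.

x1 = 0, x2 = 13/5, maximum C = 143/5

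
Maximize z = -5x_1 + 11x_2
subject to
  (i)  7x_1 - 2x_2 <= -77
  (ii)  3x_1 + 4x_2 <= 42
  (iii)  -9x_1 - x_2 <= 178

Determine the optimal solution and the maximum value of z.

x_1 = -754/33, x_2 = 304/11, maximum z = 13802/33

Corner points and z = -5x_1 + 11x_2:
  (-112/17, 525/34) → z = 6895/34
  (-433/25, -553/25) → z = -3918/25
  (-754/33, 304/11) → z = 13802/33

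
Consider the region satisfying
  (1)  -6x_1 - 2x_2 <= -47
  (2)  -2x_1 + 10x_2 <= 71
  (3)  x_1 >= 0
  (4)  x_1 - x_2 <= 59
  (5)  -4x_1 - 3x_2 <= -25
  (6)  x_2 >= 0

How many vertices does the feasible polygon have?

4

The feasible vertices (each the meet of two boundaries and inside every other half-plane) are:
  (41/8, 65/8)
  (47/6, 0)
  (661/8, 189/8)
  (59, 0)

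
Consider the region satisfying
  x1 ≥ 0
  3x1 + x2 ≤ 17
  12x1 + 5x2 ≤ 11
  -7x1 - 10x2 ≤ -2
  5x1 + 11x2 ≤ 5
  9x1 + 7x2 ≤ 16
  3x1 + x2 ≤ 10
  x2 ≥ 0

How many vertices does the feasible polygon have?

The feasible vertices (each the meet of two boundaries and inside every other half-plane) are:
  (0, 1/5)
  (0, 5/11)
  (96/107, 5/107)
  (11/12, 0)
  (2/7, 0)

5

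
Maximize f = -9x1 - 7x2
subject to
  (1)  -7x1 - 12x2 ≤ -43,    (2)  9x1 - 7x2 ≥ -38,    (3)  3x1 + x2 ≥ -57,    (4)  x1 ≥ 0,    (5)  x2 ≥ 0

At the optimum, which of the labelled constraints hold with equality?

Extreme points and f = -9x1 - 7x2:
  (0, 43/12) → f = -301/12
  (43/7, 0) → f = -387/7
  (0, 38/7) → f = -38
The feasible region is unbounded (it extends along (7, 9), (1, 0)), but f strictly decreases along every unbounded feasible direction, so there is no improving ray and the maximum is attained at a vertex.

The maximum is at (0, 43/12). Substituting into each constraint, equality holds for (1) and (4); the remaining constraints have slack.

(1) and (4)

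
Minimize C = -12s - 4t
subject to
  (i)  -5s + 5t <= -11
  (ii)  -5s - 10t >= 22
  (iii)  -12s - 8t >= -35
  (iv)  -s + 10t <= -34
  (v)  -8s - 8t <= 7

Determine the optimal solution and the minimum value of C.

s = 21/2, t = -91/8, minimum C = -161/2

Extreme points and C = -12s - 4t:
  (263/40, -439/80) → C = -1139/20
  (53/20, -141/40) → C = -177/10
  (21/2, -91/8) → C = -161/2

The optimum lies where -12s - 8t = -35 and -8s - 8t = 7.
Solving simultaneously gives s = 21/2, t = -91/8.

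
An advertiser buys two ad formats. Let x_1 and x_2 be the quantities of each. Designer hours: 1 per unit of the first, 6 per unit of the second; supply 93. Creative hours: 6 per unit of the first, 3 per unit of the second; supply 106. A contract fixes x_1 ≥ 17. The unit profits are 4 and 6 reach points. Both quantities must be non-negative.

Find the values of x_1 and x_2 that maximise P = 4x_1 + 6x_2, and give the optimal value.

x_1 = 17, x_2 = 4/3, maximum P = 76

Feasible corners and P = 4x_1 + 6x_2:
  (53/3, 0) → P = 212/3
  (17, 0) → P = 68
  (17, 4/3) → P = 76

At the optimal vertex, 6x_1 + 3x_2 = 106 and x_1 = 17.
Solving simultaneously gives x_1 = 17, x_2 = 4/3.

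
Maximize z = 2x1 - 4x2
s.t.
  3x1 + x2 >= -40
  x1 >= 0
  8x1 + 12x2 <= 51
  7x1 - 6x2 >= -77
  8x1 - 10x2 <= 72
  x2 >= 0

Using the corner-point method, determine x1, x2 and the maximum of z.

x1 = 51/8, x2 = 0, maximum z = 51/4

Extreme points and z = 2x1 - 4x2:
  (0, 17/4) → z = -17
  (0, 0) → z = 0
  (51/8, 0) → z = 51/4

The optimum lies where 8x1 + 12x2 = 51 and x2 = 0.
Solving simultaneously gives x1 = 51/8, x2 = 0.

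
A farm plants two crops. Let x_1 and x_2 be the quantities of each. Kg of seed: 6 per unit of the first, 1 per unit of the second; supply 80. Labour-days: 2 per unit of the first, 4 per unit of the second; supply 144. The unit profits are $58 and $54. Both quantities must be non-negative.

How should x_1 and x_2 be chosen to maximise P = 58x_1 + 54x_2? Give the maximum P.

Vertices and P = 58x_1 + 54x_2:
  (0, 0) → P = 0
  (0, 36) → P = 1944
  (40/3, 0) → P = 2320/3
  (8, 32) → P = 2192

The optimum lies where 6x_1 + x_2 = 80 and 2x_1 + 4x_2 = 144.
Solving simultaneously gives x_1 = 8, x_2 = 32.

x_1 = 8, x_2 = 32, maximum P = 2192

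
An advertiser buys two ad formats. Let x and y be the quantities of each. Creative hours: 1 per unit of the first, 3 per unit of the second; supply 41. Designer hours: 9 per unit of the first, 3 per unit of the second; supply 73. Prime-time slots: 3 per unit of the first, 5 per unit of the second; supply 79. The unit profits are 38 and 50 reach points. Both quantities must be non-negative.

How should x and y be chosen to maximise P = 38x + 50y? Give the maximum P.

x = 4, y = 37/3, maximum P = 2306/3

Corner points and P = 38x + 50y:
  (0, 0) → P = 0
  (0, 41/3) → P = 2050/3
  (73/9, 0) → P = 2774/9
  (4, 37/3) → P = 2306/3

The optimum lies where x + 3y = 41 and 9x + 3y = 73.
Solving simultaneously gives x = 4, y = 37/3.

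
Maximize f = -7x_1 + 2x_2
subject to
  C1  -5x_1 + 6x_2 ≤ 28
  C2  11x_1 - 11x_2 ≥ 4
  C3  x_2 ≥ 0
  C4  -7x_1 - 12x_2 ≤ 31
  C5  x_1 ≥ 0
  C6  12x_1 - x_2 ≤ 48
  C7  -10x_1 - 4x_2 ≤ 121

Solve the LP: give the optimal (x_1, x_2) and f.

x_1 = 4/11, x_2 = 0, maximum f = -28/11

Vertices and f = -7x_1 + 2x_2:
  (4/11, 0) → f = -28/11
  (524/121, 480/121) → f = -2708/121
  (4, 0) → f = -28

At the optimal vertex, 11x_1 - 11x_2 = 4 and x_2 = 0.
Solving simultaneously gives x_1 = 4/11, x_2 = 0.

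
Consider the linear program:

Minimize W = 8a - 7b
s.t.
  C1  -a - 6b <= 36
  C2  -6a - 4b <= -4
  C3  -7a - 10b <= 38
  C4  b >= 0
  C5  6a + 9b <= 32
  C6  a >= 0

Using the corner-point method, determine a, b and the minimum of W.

Extreme points and W = 8a - 7b:
  (2/3, 0) → W = 16/3
  (0, 1) → W = -7
  (16/3, 0) → W = 128/3
  (0, 32/9) → W = -224/9

At the optimal vertex, 6a + 9b = 32 and a = 0.
Solving simultaneously gives a = 0, b = 32/9.

a = 0, b = 32/9, minimum W = -224/9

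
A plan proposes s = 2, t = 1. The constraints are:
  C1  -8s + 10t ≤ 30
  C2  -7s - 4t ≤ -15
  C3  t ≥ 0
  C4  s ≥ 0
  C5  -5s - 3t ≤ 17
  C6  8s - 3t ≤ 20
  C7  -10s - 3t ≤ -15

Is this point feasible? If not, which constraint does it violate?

feasible

C1: -6 ≤ 30 ✓
C2: -18 ≤ -15 ✓
C3: 1 ≥ 0 ✓
C4: 2 ≥ 0 ✓
C5: -13 ≤ 17 ✓
C6: 13 ≤ 20 ✓
C7: -23 ≤ -15 ✓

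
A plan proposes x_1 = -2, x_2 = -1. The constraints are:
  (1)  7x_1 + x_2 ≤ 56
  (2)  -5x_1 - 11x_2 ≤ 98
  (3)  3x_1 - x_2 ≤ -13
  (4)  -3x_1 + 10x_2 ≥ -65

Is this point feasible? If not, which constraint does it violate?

Constraint (3): 3x_1 - x_2 = -5, which is not ≤ -13. All other constraints are satisfied.

not feasible — violates (3)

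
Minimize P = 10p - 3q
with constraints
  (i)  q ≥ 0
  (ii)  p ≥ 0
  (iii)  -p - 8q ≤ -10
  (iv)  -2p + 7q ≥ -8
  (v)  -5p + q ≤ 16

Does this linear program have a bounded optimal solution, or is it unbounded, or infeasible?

From the feasible point (0, 5/4), moving in the direction (1, 5) keeps every constraint satisfied while P decreases without bound.

unbounded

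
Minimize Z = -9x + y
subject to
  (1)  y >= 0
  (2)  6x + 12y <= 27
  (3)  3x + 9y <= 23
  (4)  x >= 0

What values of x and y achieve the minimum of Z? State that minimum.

Extreme points and Z = -9x + y:
  (9/2, 0) → Z = -81/2
  (0, 0) → Z = 0
  (0, 9/4) → Z = 9/4

x = 9/2, y = 0, minimum Z = -81/2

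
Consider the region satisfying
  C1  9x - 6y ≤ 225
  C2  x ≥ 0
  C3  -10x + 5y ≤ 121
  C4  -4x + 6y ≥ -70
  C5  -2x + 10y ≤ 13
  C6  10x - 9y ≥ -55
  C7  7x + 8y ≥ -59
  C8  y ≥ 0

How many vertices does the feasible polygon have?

Of the 28 pairwise boundary intersections, those satisfying every inequality are:
  (0, 13/10)
  (0, 0)
  (389/14, 48/7)
  (35/2, 0)

4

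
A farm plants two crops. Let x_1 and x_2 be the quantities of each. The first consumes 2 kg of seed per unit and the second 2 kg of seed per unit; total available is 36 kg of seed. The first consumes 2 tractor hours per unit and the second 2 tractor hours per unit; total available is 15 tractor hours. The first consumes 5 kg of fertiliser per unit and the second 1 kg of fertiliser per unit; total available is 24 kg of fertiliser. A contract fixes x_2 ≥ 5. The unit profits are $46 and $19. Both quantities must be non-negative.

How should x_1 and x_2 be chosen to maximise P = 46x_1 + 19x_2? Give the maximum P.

Vertices and P = 46x_1 + 19x_2:
  (0, 15/2) → P = 285/2
  (0, 5) → P = 95
  (5/2, 5) → P = 210

At the optimal vertex, 2x_1 + 2x_2 = 15 and x_2 = 5.
Solving simultaneously gives x_1 = 5/2, x_2 = 5.

x_1 = 5/2, x_2 = 5, maximum P = 210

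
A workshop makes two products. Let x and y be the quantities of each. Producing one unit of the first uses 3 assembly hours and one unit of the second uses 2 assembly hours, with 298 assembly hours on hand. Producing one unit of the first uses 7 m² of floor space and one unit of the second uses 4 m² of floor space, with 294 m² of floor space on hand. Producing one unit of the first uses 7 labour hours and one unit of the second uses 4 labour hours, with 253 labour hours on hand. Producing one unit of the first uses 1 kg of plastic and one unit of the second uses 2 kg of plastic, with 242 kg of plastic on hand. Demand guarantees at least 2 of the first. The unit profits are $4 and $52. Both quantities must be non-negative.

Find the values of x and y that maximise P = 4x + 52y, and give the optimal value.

Extreme points and P = 4x + 52y:
  (253/7, 0) → P = 1012/7
  (2, 0) → P = 8
  (2, 239/4) → P = 3115

The optimum lies where 7x + 4y = 253 and x = 2.
Solving simultaneously gives x = 2, y = 239/4.

x = 2, y = 239/4, maximum P = 3115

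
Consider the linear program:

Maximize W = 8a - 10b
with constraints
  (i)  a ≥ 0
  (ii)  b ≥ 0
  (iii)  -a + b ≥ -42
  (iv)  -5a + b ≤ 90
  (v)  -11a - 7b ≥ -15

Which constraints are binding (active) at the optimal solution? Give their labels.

(ii) and (v)

Corner points and W = 8a - 10b:
  (0, 0) → W = 0
  (0, 15/7) → W = -150/7
  (15/11, 0) → W = 120/11

The maximum is at (15/11, 0). Substituting into each constraint, equality holds for (ii) and (v); the remaining constraints have slack.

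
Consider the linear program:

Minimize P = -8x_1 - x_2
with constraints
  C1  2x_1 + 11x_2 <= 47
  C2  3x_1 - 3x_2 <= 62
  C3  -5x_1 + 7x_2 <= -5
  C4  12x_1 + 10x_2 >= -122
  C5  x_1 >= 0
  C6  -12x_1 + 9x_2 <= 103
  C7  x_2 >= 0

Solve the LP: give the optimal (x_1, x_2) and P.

Extreme points and P = -8x_1 - x_2:
  (823/39, 17/39) → P = -6601/39
  (128/23, 75/23) → P = -1099/23
  (62/3, 0) → P = -496/3
  (1, 0) → P = -8

x_1 = 823/39, x_2 = 17/39, minimum P = -6601/39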